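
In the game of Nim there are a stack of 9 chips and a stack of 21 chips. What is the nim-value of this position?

Nim-sum: 9 ⊕ 21 = 28.

28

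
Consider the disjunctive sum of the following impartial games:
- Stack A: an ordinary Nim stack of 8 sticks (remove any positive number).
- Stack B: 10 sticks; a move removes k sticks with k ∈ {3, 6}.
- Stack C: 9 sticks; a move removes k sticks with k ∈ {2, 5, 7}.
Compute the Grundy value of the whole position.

10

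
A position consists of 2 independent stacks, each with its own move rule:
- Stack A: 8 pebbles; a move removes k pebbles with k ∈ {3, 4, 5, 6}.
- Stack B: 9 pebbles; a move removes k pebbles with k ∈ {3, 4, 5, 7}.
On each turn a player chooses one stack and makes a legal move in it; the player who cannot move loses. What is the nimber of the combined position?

1

Build the Grundy sequence for stack A with g(k) = mex{g(k−s) : s ∈ {3, 4, 5, 6}, s ≤ k}:
g(0) = mex{} = 0
g(1) = mex{} = 0
g(2) = mex{} = 0
g(3) = mex{0} = 1
g(4) = mex{0} = 1
g(5) = mex{0} = 1
g(6) = mex{0,1} = 2
g(7) = mex{0,1} = 2
g(8) = mex{0,1} = 2
So g(8) = 2.
Grundy values for stack B (subtraction set {3, 4, 5, 7}):
k:     0  1  2  3  4  5  6  7  8  9
g(k):  0  0  0  1  1  1  2  2  2  3
So g(9) = 3.
By the Sprague-Grundy theorem, the Grundy value of a sum of independent games is the XOR of the component values.
Combined value = 2 XOR 3 = 1.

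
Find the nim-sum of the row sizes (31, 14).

17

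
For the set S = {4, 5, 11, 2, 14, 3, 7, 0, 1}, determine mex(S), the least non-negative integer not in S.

6

The values 0, 1, 2, 3, 4, 5 are all present; 6 is the first non-negative integer missing from the set.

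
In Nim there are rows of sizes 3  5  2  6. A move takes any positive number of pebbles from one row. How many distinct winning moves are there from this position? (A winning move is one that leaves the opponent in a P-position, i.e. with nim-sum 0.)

3

Bitwise XOR of the heap sizes:
  011  (3)
  101  (5)
  010  (2)
  110  (6)
  ---
  010  (2)
The overall nim-sum is X = 2. A row of size p has a winning move iff p XOR X < p (reduce it to p XOR X).
  3: 3 XOR 2 = 1 < 3 — winning move (to 1).
  5: 5 XOR 2 = 7 ≥ 5 — no move.
  2: 2 XOR 2 = 0 < 2 — winning move (to 0).
  6: 6 XOR 2 = 4 < 6 — winning move (to 4).
That gives 3 winning moves.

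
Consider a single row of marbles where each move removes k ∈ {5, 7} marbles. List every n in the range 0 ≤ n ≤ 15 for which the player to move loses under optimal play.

0, 1, 2, 3, 4, 12, 13, 14, 15

Compute g(0), g(1), … for moves {5, 7}:
k:     0  1  2  3  4  5  6  7  8  9 10 11 12 13 14 15
g(k):  0  0  0  0  0  1  1  1  1  1  2  2  0  0  0  0
The P-positions (g = 0) in 0..15 are 0, 1, 2, 3, 4, 12, 13, 14, 15.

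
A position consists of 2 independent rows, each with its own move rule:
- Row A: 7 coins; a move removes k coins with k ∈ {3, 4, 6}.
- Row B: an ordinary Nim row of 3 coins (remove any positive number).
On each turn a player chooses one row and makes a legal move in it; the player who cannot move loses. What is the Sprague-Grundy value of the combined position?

Build the Grundy sequence for row A with g(k) = mex{g(k−s) : s ∈ {3, 4, 6}, s ≤ k}:
k:     0  1  2  3  4  5  6  7
g(k):  0  0  0  1  1  1  2  2
So g(7) = 2.
Row B is a plain Nim row of size 3, so its Grundy value is 3.
By the Sprague-Grundy theorem, the Grundy value of a sum of independent games is the XOR of the component values.
Combined value = 2 XOR 3 = 1.

1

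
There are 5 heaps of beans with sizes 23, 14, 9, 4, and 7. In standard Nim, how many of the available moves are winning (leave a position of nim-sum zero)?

1

Compute the nim-sum pairwise:
23 ⊕ 14 = 25
25 ⊕ 9 = 16
16 ⊕ 4 = 20
20 ⊕ 7 = 19
The overall nim-sum is X = 19. A heap of size p has a winning move iff p XOR X < p (reduce it to p XOR X).
  23: 23 XOR 19 = 4 < 23 — winning move (to 4).
  14: 14 XOR 19 = 29 ≥ 14 — no move.
  9: 9 XOR 19 = 26 ≥ 9 — no move.
  4: 4 XOR 19 = 23 ≥ 4 — no move.
  7: 7 XOR 19 = 20 ≥ 7 — no move.
That gives 1 winning move.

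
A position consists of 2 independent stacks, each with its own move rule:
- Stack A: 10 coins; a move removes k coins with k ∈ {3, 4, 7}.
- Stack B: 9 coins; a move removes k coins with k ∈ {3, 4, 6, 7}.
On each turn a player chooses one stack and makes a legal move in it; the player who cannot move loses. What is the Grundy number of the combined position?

3

Build the Grundy sequence for stack A with g(k) = mex{g(k−s) : s ∈ {3, 4, 7}, s ≤ k}:
k:     0  1  2  3  4  5  6  7  8  9 10
g(k):  0  0  0  1  1  1  2  2  2  3  0
So g(10) = 0.
Build the Grundy sequence for stack B with g(k) = mex{g(k−s) : s ∈ {3, 4, 6, 7}, s ≤ k}:
g(0) = mex{} = 0
g(1) = mex{} = 0
g(2) = mex{} = 0
g(3) = mex{0} = 1
g(4) = mex{0} = 1
g(5) = mex{0} = 1
g(6) = mex{0,1} = 2
g(7) = mex{0,1} = 2
g(8) = mex{0,1} = 2
g(9) = mex{0,1,2} = 3
So g(9) = 3.
The value of a disjunctive sum is the nim-sum of the parts.
Combined value = 0 ⊕ 3 = 3.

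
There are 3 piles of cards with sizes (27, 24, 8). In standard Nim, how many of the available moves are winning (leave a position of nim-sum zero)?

Nim-sum: 27 ^ 24 ^ 8 = 11.
The overall nim-sum is X = 11. A pile of size p has a winning move iff p XOR X < p (reduce it to p XOR X).
  27: 27 XOR 11 = 16 < 27 — winning move (to 16).
  24: 24 XOR 11 = 19 < 24 — winning move (to 19).
  8: 8 XOR 11 = 3 < 8 — winning move (to 3).
That gives 3 winning moves.

3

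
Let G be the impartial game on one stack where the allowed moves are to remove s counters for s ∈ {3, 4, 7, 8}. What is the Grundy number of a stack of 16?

Grundy values for subtraction set {3, 4, 7, 8}:
k:     0  1  2  3  4  5  6  7  8  9 10 11 12 13 14 15 16
g(k):  0  0  0  1  1  1  2  2  2  3  3  0  0  0  1  1  1
So g(16) = 1.

1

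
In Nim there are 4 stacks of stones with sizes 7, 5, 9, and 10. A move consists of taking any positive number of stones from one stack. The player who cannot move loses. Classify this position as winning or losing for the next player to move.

Winning position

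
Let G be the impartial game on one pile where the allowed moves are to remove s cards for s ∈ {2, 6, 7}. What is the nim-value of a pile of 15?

1

Compute g(0), g(1), … for moves {2, 6, 7}:
k:     0  1  2  3  4  5  6  7  8  9 10 11 12 13 14 15
g(k):  0  0  1  1  0  0  1  1  2  0  3  1  2  0  0  1
So g(15) = 1.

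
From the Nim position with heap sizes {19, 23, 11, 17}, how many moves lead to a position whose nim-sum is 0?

3

Nim-sum: 19 ⊕ 23 ⊕ 11 ⊕ 17 = 30.
The overall nim-sum is X = 30. A heap of size p has a winning move iff p XOR X < p (reduce it to p XOR X).
  19: 19 XOR 30 = 13 < 19 — winning move (to 13).
  23: 23 XOR 30 = 9 < 23 — winning move (to 9).
  11: 11 XOR 30 = 21 ≥ 11 — no move.
  17: 17 XOR 30 = 15 < 17 — winning move (to 15).
That gives 3 winning moves.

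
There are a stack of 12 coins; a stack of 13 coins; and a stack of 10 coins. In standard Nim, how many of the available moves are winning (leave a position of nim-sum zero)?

Compute the nim-sum pairwise:
12 XOR 13 = 1
1 XOR 10 = 11
The overall nim-sum is X = 11. A stack of size p has a winning move iff p XOR X < p (reduce it to p XOR X).
  12: 12 XOR 11 = 7 < 12 — winning move (to 7).
  13: 13 XOR 11 = 6 < 13 — winning move (to 6).
  10: 10 XOR 11 = 1 < 10 — winning move (to 1).
That gives 3 winning moves.

3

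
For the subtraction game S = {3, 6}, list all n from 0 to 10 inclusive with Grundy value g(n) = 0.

0, 1, 2, 9, 10

Compute g(0), g(1), … for moves {3, 6}:
k:     0  1  2  3  4  5  6  7  8  9 10
g(k):  0  0  0  1  1  1  2  2  2  0  0
The P-positions (g = 0) in 0..10 are 0, 1, 2, 9, 10.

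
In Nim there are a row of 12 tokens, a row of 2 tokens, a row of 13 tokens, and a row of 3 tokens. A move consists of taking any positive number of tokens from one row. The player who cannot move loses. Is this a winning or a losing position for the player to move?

Losing position

Compute the nim-sum pairwise:
12 ^ 2 = 14
14 ^ 13 = 3
3 ^ 3 = 0
The nim-sum is 0, so this is a P-position: the player to move is in a losing position under optimal play.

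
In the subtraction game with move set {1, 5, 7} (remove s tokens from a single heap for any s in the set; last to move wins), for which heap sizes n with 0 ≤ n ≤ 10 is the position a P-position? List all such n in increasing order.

0, 2, 4, 6, 8, 10

Grundy values for subtraction set {1, 5, 7}:
g(0) = mex{} = 0
g(1) = mex{0} = 1
g(2) = mex{1} = 0
g(3) = mex{0} = 1
g(4) = mex{1} = 0
g(5) = mex{0} = 1
g(6) = mex{1} = 0
g(7) = mex{0} = 1
g(8) = mex{1} = 0
g(9) = mex{0} = 1
g(10) = mex{1} = 0
The P-positions (g = 0) in 0..10 are 0, 2, 4, 6, 8, 10.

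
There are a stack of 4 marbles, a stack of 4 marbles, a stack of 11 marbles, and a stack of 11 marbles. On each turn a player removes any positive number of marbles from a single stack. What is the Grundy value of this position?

In binary:
  0100  (4)
  0100  (4)
  1011  (11)
  1011  (11)
  ----
  0000  (0)

0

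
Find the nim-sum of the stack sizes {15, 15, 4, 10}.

14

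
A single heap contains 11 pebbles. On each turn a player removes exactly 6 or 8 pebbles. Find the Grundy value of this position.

1

Grundy values for subtraction set {6, 8}:
k:     0  1  2  3  4  5  6  7  8  9 10 11
g(k):  0  0  0  0  0  0  1  1  1  1  1  1
So g(11) = 1.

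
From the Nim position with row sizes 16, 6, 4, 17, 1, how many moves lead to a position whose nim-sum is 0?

1

Nim-sum: 16 ⊕ 6 ⊕ 4 ⊕ 17 ⊕ 1 = 2.
The overall nim-sum is X = 2. A row of size p has a winning move iff p XOR X < p (reduce it to p XOR X).
  16: 16 XOR 2 = 18 ≥ 16 — no move.
  6: 6 XOR 2 = 4 < 6 — winning move (to 4).
  4: 4 XOR 2 = 6 ≥ 4 — no move.
  17: 17 XOR 2 = 19 ≥ 17 — no move.
  1: 1 XOR 2 = 3 ≥ 1 — no move.
That gives 1 winning move.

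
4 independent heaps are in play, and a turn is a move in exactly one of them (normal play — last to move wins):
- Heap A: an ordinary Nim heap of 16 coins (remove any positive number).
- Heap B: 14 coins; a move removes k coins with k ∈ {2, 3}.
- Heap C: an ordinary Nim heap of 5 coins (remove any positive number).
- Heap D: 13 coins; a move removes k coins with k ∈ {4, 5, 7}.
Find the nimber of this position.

Heap A is a plain Nim heap of size 16, so its Grundy value is 16.
Build the Grundy sequence for heap B with g(k) = mex{g(k−s) : s ∈ {2, 3}, s ≤ k}:
g(0) = mex{} = 0
g(1) = mex{} = 0
g(2) = mex{0} = 1
g(3) = mex{0} = 1
g(4) = mex{0,1} = 2
g(5) = mex{1} = 0
g(6) = mex{1,2} = 0
g(7) = mex{0,2} = 1
g(8) = mex{0} = 1
g(9) = mex{0,1} = 2
g(10) = mex{1} = 0
g(11) = mex{1,2} = 0
g(12) = mex{0,2} = 1
g(13) = mex{0} = 1
g(14) = mex{0,1} = 2
So g(14) = 2.
Heap C is a plain Nim heap of size 5, so its Grundy value is 5.
Build the Grundy sequence for heap D with g(k) = mex{g(k−s) : s ∈ {4, 5, 7}, s ≤ k}:
k:     0  1  2  3  4  5  6  7  8  9 10 11 12 13
g(k):  0  0  0  0  1  1  1  1  2  2  2  0  0  0
So g(13) = 0.
By the Sprague-Grundy theorem, the Grundy value of a sum of independent games is the XOR of the component values.
Combined value = 16 XOR 2 XOR 5 XOR 0 = 23.

23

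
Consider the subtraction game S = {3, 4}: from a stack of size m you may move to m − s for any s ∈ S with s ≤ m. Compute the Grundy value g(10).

1

Compute g(0), g(1), … for moves {3, 4}:
k:     0  1  2  3  4  5  6  7  8  9 10
g(k):  0  0  0  1  1  1  2  0  0  0  1
So g(10) = 1.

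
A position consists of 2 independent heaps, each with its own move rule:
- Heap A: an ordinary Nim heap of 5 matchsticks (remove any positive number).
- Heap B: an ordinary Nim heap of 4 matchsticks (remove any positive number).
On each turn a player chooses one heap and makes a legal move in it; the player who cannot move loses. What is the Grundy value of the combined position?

1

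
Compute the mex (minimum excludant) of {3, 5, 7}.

0 is not in the set, so the mex is 0.

0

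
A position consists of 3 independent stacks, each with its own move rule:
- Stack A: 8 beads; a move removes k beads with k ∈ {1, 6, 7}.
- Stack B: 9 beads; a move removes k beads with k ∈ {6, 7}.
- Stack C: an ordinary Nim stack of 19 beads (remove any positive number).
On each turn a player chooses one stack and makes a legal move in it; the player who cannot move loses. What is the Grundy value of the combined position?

Grundy values for stack A (subtraction set {1, 6, 7}):
g(0) = mex{} = 0
g(1) = mex{0} = 1
g(2) = mex{1} = 0
g(3) = mex{0} = 1
g(4) = mex{1} = 0
g(5) = mex{0} = 1
g(6) = mex{0,1} = 2
g(7) = mex{0,1,2} = 3
g(8) = mex{0,1,3} = 2
So g(8) = 2.
Build the Grundy sequence for stack B with g(k) = mex{g(k−s) : s ∈ {6, 7}, s ≤ k}:
k:     0  1  2  3  4  5  6  7  8  9
g(k):  0  0  0  0  0  0  1  1  1  1
So g(9) = 1.
Stack C is a plain Nim stack of size 19, so its Grundy value is 19.
The value of a disjunctive sum is the nim-sum of the parts.
Combined value = 2 XOR 1 XOR 19 = 16.

16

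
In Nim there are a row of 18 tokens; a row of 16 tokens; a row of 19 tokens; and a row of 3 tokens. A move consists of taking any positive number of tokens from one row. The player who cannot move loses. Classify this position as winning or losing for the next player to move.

Bitwise XOR of the heap sizes:
  10010  (18)
  10000  (16)
  10011  (19)
  00011  (3)
  -----
  10010  (18)
The nim-sum is 18 ≠ 0, so this is an N-position: the player to move can win.

Winning position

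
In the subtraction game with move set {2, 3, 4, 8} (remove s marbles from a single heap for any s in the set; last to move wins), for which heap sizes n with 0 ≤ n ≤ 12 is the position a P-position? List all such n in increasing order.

0, 1, 6, 7, 12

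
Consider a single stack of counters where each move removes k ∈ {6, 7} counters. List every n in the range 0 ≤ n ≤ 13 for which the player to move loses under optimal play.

Build the Grundy sequence with g(k) = mex{g(k−s) : s ∈ {6, 7}, s ≤ k}:
k:     0  1  2  3  4  5  6  7  8  9 10 11 12 13
g(k):  0  0  0  0  0  0  1  1  1  1  1  1  2  0
The P-positions (g = 0) in 0..13 are 0, 1, 2, 3, 4, 5, 13.

0, 1, 2, 3, 4, 5, 13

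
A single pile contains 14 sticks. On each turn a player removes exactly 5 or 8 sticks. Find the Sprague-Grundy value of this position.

Build the Grundy sequence with g(k) = mex{g(k−s) : s ∈ {5, 8}, s ≤ k}:
g(0) = mex{} = 0
g(1) = mex{} = 0
g(2) = mex{} = 0
g(3) = mex{} = 0
g(4) = mex{} = 0
g(5) = mex{0} = 1
g(6) = mex{0} = 1
g(7) = mex{0} = 1
g(8) = mex{0} = 1
g(9) = mex{0} = 1
g(10) = mex{0,1} = 2
g(11) = mex{0,1} = 2
g(12) = mex{0,1} = 2
g(13) = mex{1} = 0
g(14) = mex{1} = 0
So g(14) = 0.

0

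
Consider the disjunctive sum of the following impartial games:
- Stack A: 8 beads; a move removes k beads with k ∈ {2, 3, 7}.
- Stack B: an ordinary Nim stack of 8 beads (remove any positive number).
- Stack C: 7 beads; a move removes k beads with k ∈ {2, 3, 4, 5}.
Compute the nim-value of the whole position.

9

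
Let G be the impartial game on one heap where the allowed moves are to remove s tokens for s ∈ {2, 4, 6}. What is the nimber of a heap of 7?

Build the Grundy sequence with g(k) = mex{g(k−s) : s ∈ {2, 4, 6}, s ≤ k}:
k:     0  1  2  3  4  5  6  7
g(k):  0  0  1  1  2  2  3  3
So g(7) = 3.

3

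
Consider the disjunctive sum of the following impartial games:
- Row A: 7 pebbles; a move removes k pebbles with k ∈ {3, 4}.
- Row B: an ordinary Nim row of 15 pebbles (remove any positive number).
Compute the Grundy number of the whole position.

15

Grundy values for row A (subtraction set {3, 4}):
g(0) = mex{} = 0
g(1) = mex{} = 0
g(2) = mex{} = 0
g(3) = mex{0} = 1
g(4) = mex{0} = 1
g(5) = mex{0} = 1
g(6) = mex{0,1} = 2
g(7) = mex{1} = 0
So g(7) = 0.
Row B is a plain Nim row of size 15, so its Grundy value is 15.
By the Sprague-Grundy theorem, the Grundy value of a sum of independent games is the XOR of the component values.
Combined value = 0 XOR 15 = 15.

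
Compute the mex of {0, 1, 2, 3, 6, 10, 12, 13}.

4

The values 0, 1, 2, 3 are all present; 4 is the first non-negative integer missing from the set.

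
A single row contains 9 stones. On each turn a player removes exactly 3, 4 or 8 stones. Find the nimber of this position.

Compute g(0), g(1), … for moves {3, 4, 8}:
g(0) = mex{} = 0
g(1) = mex{} = 0
g(2) = mex{} = 0
g(3) = mex{0} = 1
g(4) = mex{0} = 1
g(5) = mex{0} = 1
g(6) = mex{0,1} = 2
g(7) = mex{1} = 0
g(8) = mex{0,1} = 2
g(9) = mex{0,1,2} = 3
So g(9) = 3.

3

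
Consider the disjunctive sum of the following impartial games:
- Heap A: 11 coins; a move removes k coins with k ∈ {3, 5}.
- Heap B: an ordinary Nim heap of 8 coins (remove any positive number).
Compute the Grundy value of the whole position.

9

For heap A, compute g(0), g(1), … with moves {3, 5}:
k:     0  1  2  3  4  5  6  7  8  9 10 11
g(k):  0  0  0  1  1  1  2  2  0  0  0  1
So g(11) = 1.
Heap B is a plain Nim heap of size 8, so its Grundy value is 8.
The value of a disjunctive sum is the nim-sum of the parts.
Combined value = 1 ⊕ 8 = 9.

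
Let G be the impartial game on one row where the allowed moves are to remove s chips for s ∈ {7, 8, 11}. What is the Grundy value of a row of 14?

Grundy values for subtraction set {7, 8, 11}:
g(0) = mex{} = 0
g(1) = mex{} = 0
g(2) = mex{} = 0
g(3) = mex{} = 0
g(4) = mex{} = 0
g(5) = mex{} = 0
g(6) = mex{} = 0
g(7) = mex{0} = 1
g(8) = mex{0} = 1
g(9) = mex{0} = 1
g(10) = mex{0} = 1
g(11) = mex{0} = 1
g(12) = mex{0} = 1
g(13) = mex{0} = 1
g(14) = mex{0,1} = 2
So g(14) = 2.

2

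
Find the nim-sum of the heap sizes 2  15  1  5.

9

Nim-sum: 2 ⊕ 15 ⊕ 1 ⊕ 5 = 9.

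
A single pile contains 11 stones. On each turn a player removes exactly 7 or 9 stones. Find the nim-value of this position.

Build the Grundy sequence with g(k) = mex{g(k−s) : s ∈ {7, 9}, s ≤ k}:
k:     0  1  2  3  4  5  6  7  8  9 10 11
g(k):  0  0  0  0  0  0  0  1  1  1  1  1
So g(11) = 1.

1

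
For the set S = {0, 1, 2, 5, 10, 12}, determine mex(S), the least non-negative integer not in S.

3

The values 0, 1, 2 are all present; 3 is the first non-negative integer missing from the set.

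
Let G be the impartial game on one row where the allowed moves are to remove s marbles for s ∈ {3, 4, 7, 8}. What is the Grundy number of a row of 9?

Compute g(0), g(1), … for moves {3, 4, 7, 8}:
k:     0  1  2  3  4  5  6  7  8  9
g(k):  0  0  0  1  1  1  2  2  2  3
So g(9) = 3.

3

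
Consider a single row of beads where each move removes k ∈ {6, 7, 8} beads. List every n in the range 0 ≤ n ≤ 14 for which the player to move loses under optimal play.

0, 1, 2, 3, 4, 5, 14

Compute g(0), g(1), … for moves {6, 7, 8}:
g(0) = mex{} = 0
g(1) = mex{} = 0
g(2) = mex{} = 0
g(3) = mex{} = 0
g(4) = mex{} = 0
g(5) = mex{} = 0
g(6) = mex{0} = 1
g(7) = mex{0} = 1
g(8) = mex{0} = 1
g(9) = mex{0} = 1
g(10) = mex{0} = 1
g(11) = mex{0} = 1
g(12) = mex{0,1} = 2
g(13) = mex{0,1} = 2
g(14) = mex{1} = 0
The P-positions (g = 0) in 0..14 are 0, 1, 2, 3, 4, 5, 14.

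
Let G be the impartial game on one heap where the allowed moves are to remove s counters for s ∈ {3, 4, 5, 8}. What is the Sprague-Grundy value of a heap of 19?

Build the Grundy sequence with g(k) = mex{g(k−s) : s ∈ {3, 4, 5, 8}, s ≤ k}:
k:     0  1  2  3  4  5  6  7  8  9 10 11 12 13 14 15 16 17 18 19
g(k):  0  0  0  1  1  1  2  2  2  3  3  0  0  0  1  1  1  2  2  2
So g(19) = 2.

2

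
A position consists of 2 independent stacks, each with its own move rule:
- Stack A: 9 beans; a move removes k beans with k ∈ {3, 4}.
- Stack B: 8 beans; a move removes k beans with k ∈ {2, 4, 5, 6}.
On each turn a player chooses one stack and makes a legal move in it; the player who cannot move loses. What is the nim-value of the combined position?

0

For stack A, compute g(0), g(1), … with moves {3, 4}:
g(0) = mex{} = 0
g(1) = mex{} = 0
g(2) = mex{} = 0
g(3) = mex{0} = 1
g(4) = mex{0} = 1
g(5) = mex{0} = 1
g(6) = mex{0,1} = 2
g(7) = mex{1} = 0
g(8) = mex{1} = 0
g(9) = mex{1,2} = 0
So g(9) = 0.
For stack B, compute g(0), g(1), … with moves {2, 4, 5, 6}:
g(0) = mex{} = 0
g(1) = mex{} = 0
g(2) = mex{0} = 1
g(3) = mex{0} = 1
g(4) = mex{0,1} = 2
g(5) = mex{0,1} = 2
g(6) = mex{0,1,2} = 3
g(7) = mex{0,1,2} = 3
g(8) = mex{1,2,3} = 0
So g(8) = 0.
The value of a disjunctive sum is the nim-sum of the parts.
Combined value = 0 XOR 0 = 0.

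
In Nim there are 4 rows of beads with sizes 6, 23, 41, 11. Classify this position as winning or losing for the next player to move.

Winning position

Nim-sum: 6 ^ 23 ^ 41 ^ 11 = 51.
The nim-sum is 51 ≠ 0, so this is an N-position: the player to move can win.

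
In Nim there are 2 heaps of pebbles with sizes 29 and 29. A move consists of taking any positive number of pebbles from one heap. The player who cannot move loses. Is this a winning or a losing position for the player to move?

Losing position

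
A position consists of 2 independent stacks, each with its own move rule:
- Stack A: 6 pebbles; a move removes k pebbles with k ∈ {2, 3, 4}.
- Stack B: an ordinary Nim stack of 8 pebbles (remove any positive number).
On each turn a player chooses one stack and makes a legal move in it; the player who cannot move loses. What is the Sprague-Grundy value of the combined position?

8

Grundy values for stack A (subtraction set {2, 3, 4}):
k:     0  1  2  3  4  5  6
g(k):  0  0  1  1  2  2  0
So g(6) = 0.
Stack B is a plain Nim stack of size 8, so its Grundy value is 8.
By the Sprague-Grundy theorem, the Grundy value of a sum of independent games is the XOR of the component values.
Combined value = 0 XOR 8 = 8.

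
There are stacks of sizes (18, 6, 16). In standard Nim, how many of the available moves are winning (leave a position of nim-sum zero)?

1

Nim-sum: 18 XOR 6 XOR 16 = 4.
The overall nim-sum is X = 4. A stack of size p has a winning move iff p XOR X < p (reduce it to p XOR X).
  18: 18 XOR 4 = 22 ≥ 18 — no move.
  6: 6 XOR 4 = 2 < 6 — winning move (to 2).
  16: 16 XOR 4 = 20 ≥ 16 — no move.
That gives 1 winning move.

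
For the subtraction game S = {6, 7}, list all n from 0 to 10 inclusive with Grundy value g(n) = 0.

Grundy values for subtraction set {6, 7}:
k:     0  1  2  3  4  5  6  7  8  9 10
g(k):  0  0  0  0  0  0  1  1  1  1  1
The P-positions (g = 0) in 0..10 are 0, 1, 2, 3, 4, 5.

0, 1, 2, 3, 4, 5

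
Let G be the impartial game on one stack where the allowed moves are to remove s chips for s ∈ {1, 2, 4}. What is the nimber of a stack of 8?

2

Grundy values for subtraction set {1, 2, 4}:
k:     0  1  2  3  4  5  6  7  8
g(k):  0  1  2  0  1  2  0  1  2
So g(8) = 2.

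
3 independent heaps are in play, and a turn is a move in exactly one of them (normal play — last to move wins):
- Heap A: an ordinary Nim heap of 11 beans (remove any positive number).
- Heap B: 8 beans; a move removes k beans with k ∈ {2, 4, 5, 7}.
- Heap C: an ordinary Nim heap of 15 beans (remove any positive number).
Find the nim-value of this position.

Heap A is a plain Nim heap of size 11, so its Grundy value is 11.
Grundy values for heap B (subtraction set {2, 4, 5, 7}):
g(0) = mex{} = 0
g(1) = mex{} = 0
g(2) = mex{0} = 1
g(3) = mex{0} = 1
g(4) = mex{0,1} = 2
g(5) = mex{0,1} = 2
g(6) = mex{0,1,2} = 3
g(7) = mex{0,1,2} = 3
g(8) = mex{0,1,2,3} = 4
So g(8) = 4.
Heap C is a plain Nim heap of size 15, so its Grundy value is 15.
By the Sprague-Grundy theorem, the Grundy value of a sum of independent games is the XOR of the component values.
Combined value = 11 ⊕ 4 ⊕ 15 = 0.

0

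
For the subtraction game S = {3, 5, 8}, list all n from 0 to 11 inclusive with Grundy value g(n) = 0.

0, 1, 2, 11

Build the Grundy sequence with g(k) = mex{g(k−s) : s ∈ {3, 5, 8}, s ≤ k}:
k:     0  1  2  3  4  5  6  7  8  9 10 11
g(k):  0  0  0  1  1  1  2  2  2  3  3  0
The P-positions (g = 0) in 0..11 are 0, 1, 2, 11.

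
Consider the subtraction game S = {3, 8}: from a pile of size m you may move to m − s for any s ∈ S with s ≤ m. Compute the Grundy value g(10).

1

Build the Grundy sequence with g(k) = mex{g(k−s) : s ∈ {3, 8}, s ≤ k}:
k:     0  1  2  3  4  5  6  7  8  9 10
g(k):  0  0  0  1  1  1  0  0  2  1  1
So g(10) = 1.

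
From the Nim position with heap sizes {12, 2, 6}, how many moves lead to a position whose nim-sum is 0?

Nim-sum: 12 ⊕ 2 ⊕ 6 = 8.
The overall nim-sum is X = 8. A heap of size p has a winning move iff p XOR X < p (reduce it to p XOR X).
  12: 12 XOR 8 = 4 < 12 — winning move (to 4).
  2: 2 XOR 8 = 10 ≥ 2 — no move.
  6: 6 XOR 8 = 14 ≥ 6 — no move.
That gives 1 winning move.

1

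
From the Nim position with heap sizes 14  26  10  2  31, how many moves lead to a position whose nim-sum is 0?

Compute the nim-sum pairwise:
14 ^ 26 = 20
20 ^ 10 = 30
30 ^ 2 = 28
28 ^ 31 = 3
The overall nim-sum is X = 3. A heap of size p has a winning move iff p XOR X < p (reduce it to p XOR X).
  14: 14 XOR 3 = 13 < 14 — winning move (to 13).
  26: 26 XOR 3 = 25 < 26 — winning move (to 25).
  10: 10 XOR 3 = 9 < 10 — winning move (to 9).
  2: 2 XOR 3 = 1 < 2 — winning move (to 1).
  31: 31 XOR 3 = 28 < 31 — winning move (to 28).
That gives 5 winning moves.

5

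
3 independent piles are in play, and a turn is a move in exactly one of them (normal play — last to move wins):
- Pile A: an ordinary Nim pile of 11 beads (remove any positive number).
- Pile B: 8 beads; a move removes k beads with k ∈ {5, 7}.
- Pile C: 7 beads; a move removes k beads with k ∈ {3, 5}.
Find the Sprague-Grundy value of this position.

Pile A is a plain Nim pile of size 11, so its Grundy value is 11.
Grundy values for pile B (subtraction set {5, 7}):
g(0) = mex{} = 0
g(1) = mex{} = 0
g(2) = mex{} = 0
g(3) = mex{} = 0
g(4) = mex{} = 0
g(5) = mex{0} = 1
g(6) = mex{0} = 1
g(7) = mex{0} = 1
g(8) = mex{0} = 1
So g(8) = 1.
Grundy values for pile C (subtraction set {3, 5}):
k:     0  1  2  3  4  5  6  7
g(k):  0  0  0  1  1  1  2  2
So g(7) = 2.
By the Sprague-Grundy theorem, the Grundy value of a sum of independent games is the XOR of the component values.
Combined value = 11 ⊕ 1 ⊕ 2 = 8.

8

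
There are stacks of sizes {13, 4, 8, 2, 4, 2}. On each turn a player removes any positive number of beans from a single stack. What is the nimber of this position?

Nim-sum: 13 ⊕ 4 ⊕ 8 ⊕ 2 ⊕ 4 ⊕ 2 = 5.

5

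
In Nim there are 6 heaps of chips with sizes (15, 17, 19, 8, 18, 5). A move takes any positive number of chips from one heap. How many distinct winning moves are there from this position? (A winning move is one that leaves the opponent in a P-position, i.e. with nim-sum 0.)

Bitwise XOR of the heap sizes:
  01111  (15)
  10001  (17)
  10011  (19)
  01000  (8)
  10010  (18)
  00101  (5)
  -----
  10010  (18)
The overall nim-sum is X = 18. A heap of size p has a winning move iff p XOR X < p (reduce it to p XOR X).
  15: 15 XOR 18 = 29 ≥ 15 — no move.
  17: 17 XOR 18 = 3 < 17 — winning move (to 3).
  19: 19 XOR 18 = 1 < 19 — winning move (to 1).
  8: 8 XOR 18 = 26 ≥ 8 — no move.
  18: 18 XOR 18 = 0 < 18 — winning move (to 0).
  5: 5 XOR 18 = 23 ≥ 5 — no move.
That gives 3 winning moves.

3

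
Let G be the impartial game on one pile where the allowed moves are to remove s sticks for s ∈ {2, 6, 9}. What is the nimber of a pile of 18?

1

Compute g(0), g(1), … for moves {2, 6, 9}:
k:     0  1  2  3  4  5  6  7  8  9 10 11 12 13 14 15 16 17 18
g(k):  0  0  1  1  0  0  1  1  0  2  1  3  0  2  1  0  0  1  1
So g(18) = 1.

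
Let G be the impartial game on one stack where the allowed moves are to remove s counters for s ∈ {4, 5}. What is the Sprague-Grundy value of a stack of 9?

0

Compute g(0), g(1), … for moves {4, 5}:
g(0) = mex{} = 0
g(1) = mex{} = 0
g(2) = mex{} = 0
g(3) = mex{} = 0
g(4) = mex{0} = 1
g(5) = mex{0} = 1
g(6) = mex{0} = 1
g(7) = mex{0} = 1
g(8) = mex{0,1} = 2
g(9) = mex{1} = 0
So g(9) = 0.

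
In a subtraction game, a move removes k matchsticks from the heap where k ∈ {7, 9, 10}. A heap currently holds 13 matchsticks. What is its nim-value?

Grundy values for subtraction set {7, 9, 10}:
g(0) = mex{} = 0
g(1) = mex{} = 0
g(2) = mex{} = 0
g(3) = mex{} = 0
g(4) = mex{} = 0
g(5) = mex{} = 0
g(6) = mex{} = 0
g(7) = mex{0} = 1
g(8) = mex{0} = 1
g(9) = mex{0} = 1
g(10) = mex{0} = 1
g(11) = mex{0} = 1
g(12) = mex{0} = 1
g(13) = mex{0} = 1
So g(13) = 1.

1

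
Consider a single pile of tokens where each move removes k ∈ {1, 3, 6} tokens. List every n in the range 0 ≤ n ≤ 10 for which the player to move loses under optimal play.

0, 2, 4, 9

Grundy values for subtraction set {1, 3, 6}:
k:     0  1  2  3  4  5  6  7  8  9 10
g(k):  0  1  0  1  0  1  2  3  2  0  1
The P-positions (g = 0) in 0..10 are 0, 2, 4, 9.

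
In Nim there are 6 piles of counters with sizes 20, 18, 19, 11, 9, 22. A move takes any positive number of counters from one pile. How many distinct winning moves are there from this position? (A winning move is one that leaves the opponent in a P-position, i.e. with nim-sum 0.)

Nim-sum: 20 ^ 18 ^ 19 ^ 11 ^ 9 ^ 22 = 1.
The overall nim-sum is X = 1. A pile of size p has a winning move iff p XOR X < p (reduce it to p XOR X).
  20: 20 XOR 1 = 21 ≥ 20 — no move.
  18: 18 XOR 1 = 19 ≥ 18 — no move.
  19: 19 XOR 1 = 18 < 19 — winning move (to 18).
  11: 11 XOR 1 = 10 < 11 — winning move (to 10).
  9: 9 XOR 1 = 8 < 9 — winning move (to 8).
  22: 22 XOR 1 = 23 ≥ 22 — no move.
That gives 3 winning moves.

3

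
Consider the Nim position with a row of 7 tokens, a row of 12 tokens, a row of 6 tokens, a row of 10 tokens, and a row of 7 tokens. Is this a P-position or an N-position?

Nim-sum: 7 XOR 12 XOR 6 XOR 10 XOR 7 = 0.
The nim-sum is 0, so this is a P-position: the player to move is in a losing position under optimal play.

P-position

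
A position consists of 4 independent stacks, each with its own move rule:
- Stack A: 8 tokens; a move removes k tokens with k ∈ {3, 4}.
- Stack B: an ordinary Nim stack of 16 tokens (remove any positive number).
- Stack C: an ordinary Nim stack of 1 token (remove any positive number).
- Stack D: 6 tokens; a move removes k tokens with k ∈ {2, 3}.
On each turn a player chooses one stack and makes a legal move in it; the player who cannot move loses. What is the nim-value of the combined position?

For stack A, compute g(0), g(1), … with moves {3, 4}:
g(0) = mex{} = 0
g(1) = mex{} = 0
g(2) = mex{} = 0
g(3) = mex{0} = 1
g(4) = mex{0} = 1
g(5) = mex{0} = 1
g(6) = mex{0,1} = 2
g(7) = mex{1} = 0
g(8) = mex{1} = 0
So g(8) = 0.
Stack B is a plain Nim stack of size 16, so its Grundy value is 16.
Stack C is a plain Nim stack of size 1, so its Grundy value is 1.
For stack D, compute g(0), g(1), … with moves {2, 3}:
k:     0  1  2  3  4  5  6
g(k):  0  0  1  1  2  0  0
So g(6) = 0.
By the Sprague-Grundy theorem, the Grundy value of a sum of independent games is the XOR of the component values.
Combined value = 0 XOR 16 XOR 1 XOR 0 = 17.

17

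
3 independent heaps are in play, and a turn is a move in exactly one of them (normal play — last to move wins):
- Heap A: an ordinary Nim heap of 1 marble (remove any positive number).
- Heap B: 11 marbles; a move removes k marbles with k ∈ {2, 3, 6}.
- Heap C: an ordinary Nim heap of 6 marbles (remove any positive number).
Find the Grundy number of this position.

6

Heap A is a plain Nim heap of size 1, so its Grundy value is 1.
Build the Grundy sequence for heap B with g(k) = mex{g(k−s) : s ∈ {2, 3, 6}, s ≤ k}:
k:     0  1  2  3  4  5  6  7  8  9 10 11
g(k):  0  0  1  1  2  0  3  1  2  0  0  1
So g(11) = 1.
Heap C is a plain Nim heap of size 6, so its Grundy value is 6.
The value of a disjunctive sum is the nim-sum of the parts.
Combined value = 1 ⊕ 1 ⊕ 6 = 6.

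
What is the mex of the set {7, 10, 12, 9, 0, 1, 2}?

The values 0, 1, 2 are all present; 3 is the first non-negative integer missing from the set.

3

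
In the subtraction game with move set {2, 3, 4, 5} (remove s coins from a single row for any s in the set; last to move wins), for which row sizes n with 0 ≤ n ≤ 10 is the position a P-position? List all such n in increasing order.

Compute g(0), g(1), … for moves {2, 3, 4, 5}:
g(0) = mex{} = 0
g(1) = mex{} = 0
g(2) = mex{0} = 1
g(3) = mex{0} = 1
g(4) = mex{0,1} = 2
g(5) = mex{0,1} = 2
g(6) = mex{0,1,2} = 3
g(7) = mex{1,2} = 0
g(8) = mex{1,2,3} = 0
g(9) = mex{0,2,3} = 1
g(10) = mex{0,2,3} = 1
The P-positions (g = 0) in 0..10 are 0, 1, 7, 8.

0, 1, 7, 8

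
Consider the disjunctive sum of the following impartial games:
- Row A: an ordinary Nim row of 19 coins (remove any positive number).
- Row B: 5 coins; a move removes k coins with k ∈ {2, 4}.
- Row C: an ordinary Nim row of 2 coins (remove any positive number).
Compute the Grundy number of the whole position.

Row A is a plain Nim row of size 19, so its Grundy value is 19.
For row B, compute g(0), g(1), … with moves {2, 4}:
g(0) = mex{} = 0
g(1) = mex{} = 0
g(2) = mex{0} = 1
g(3) = mex{0} = 1
g(4) = mex{0,1} = 2
g(5) = mex{0,1} = 2
So g(5) = 2.
Row C is a plain Nim row of size 2, so its Grundy value is 2.
By the Sprague-Grundy theorem, the Grundy value of a sum of independent games is the XOR of the component values.
Combined value = 19 XOR 2 XOR 2 = 19.

19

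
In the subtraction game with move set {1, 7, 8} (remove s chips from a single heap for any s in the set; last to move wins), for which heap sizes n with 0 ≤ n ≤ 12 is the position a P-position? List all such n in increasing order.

Build the Grundy sequence with g(k) = mex{g(k−s) : s ∈ {1, 7, 8}, s ≤ k}:
g(0) = mex{} = 0
g(1) = mex{0} = 1
g(2) = mex{1} = 0
g(3) = mex{0} = 1
g(4) = mex{1} = 0
g(5) = mex{0} = 1
g(6) = mex{1} = 0
g(7) = mex{0} = 1
g(8) = mex{0,1} = 2
g(9) = mex{0,1,2} = 3
g(10) = mex{0,1,3} = 2
g(11) = mex{0,1,2} = 3
g(12) = mex{0,1,3} = 2
The P-positions (g = 0) in 0..12 are 0, 2, 4, 6.

0, 2, 4, 6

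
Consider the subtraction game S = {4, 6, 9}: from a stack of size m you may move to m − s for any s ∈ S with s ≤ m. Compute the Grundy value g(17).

Compute g(0), g(1), … for moves {4, 6, 9}:
k:     0  1  2  3  4  5  6  7  8  9 10 11 12 13 14 15 16 17
g(k):  0  0  0  0  1  1  1  1  2  2  2  2  3  0  0  0  0  1
So g(17) = 1.

1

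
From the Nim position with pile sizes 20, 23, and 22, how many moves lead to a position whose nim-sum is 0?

Compute the nim-sum pairwise:
20 XOR 23 = 3
3 XOR 22 = 21
The overall nim-sum is X = 21. A pile of size p has a winning move iff p XOR X < p (reduce it to p XOR X).
  20: 20 XOR 21 = 1 < 20 — winning move (to 1).
  23: 23 XOR 21 = 2 < 23 — winning move (to 2).
  22: 22 XOR 21 = 3 < 22 — winning move (to 3).
That gives 3 winning moves.

3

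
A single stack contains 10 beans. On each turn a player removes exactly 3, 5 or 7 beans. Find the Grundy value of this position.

Compute g(0), g(1), … for moves {3, 5, 7}:
g(0) = mex{} = 0
g(1) = mex{} = 0
g(2) = mex{} = 0
g(3) = mex{0} = 1
g(4) = mex{0} = 1
g(5) = mex{0} = 1
g(6) = mex{0,1} = 2
g(7) = mex{0,1} = 2
g(8) = mex{0,1} = 2
g(9) = mex{0,1,2} = 3
g(10) = mex{1,2} = 0
So g(10) = 0.

0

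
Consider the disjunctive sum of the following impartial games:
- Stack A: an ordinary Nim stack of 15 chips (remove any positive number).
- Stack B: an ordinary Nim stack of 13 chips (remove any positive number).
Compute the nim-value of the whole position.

Stack A is a plain Nim stack of size 15, so its Grundy value is 15.
Stack B is a plain Nim stack of size 13, so its Grundy value is 13.
By the Sprague-Grundy theorem, the Grundy value of a sum of independent games is the XOR of the component values.
Combined value = 15 XOR 13 = 2.

2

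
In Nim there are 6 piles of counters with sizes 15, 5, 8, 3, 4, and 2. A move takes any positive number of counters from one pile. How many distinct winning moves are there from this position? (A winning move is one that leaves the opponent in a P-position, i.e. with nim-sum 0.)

3

Bitwise XOR of the heap sizes:
  1111  (15)
  0101  (5)
  1000  (8)
  0011  (3)
  0100  (4)
  0010  (2)
  ----
  0111  (7)
The overall nim-sum is X = 7. A pile of size p has a winning move iff p XOR X < p (reduce it to p XOR X).
  15: 15 XOR 7 = 8 < 15 — winning move (to 8).
  5: 5 XOR 7 = 2 < 5 — winning move (to 2).
  8: 8 XOR 7 = 15 ≥ 8 — no move.
  3: 3 XOR 7 = 4 ≥ 3 — no move.
  4: 4 XOR 7 = 3 < 4 — winning move (to 3).
  2: 2 XOR 7 = 5 ≥ 2 — no move.
That gives 3 winning moves.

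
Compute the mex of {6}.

0

0 is not in the set, so the mex is 0.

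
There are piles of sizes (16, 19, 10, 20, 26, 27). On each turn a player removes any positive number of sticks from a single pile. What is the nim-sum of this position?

Nim-sum: 16 XOR 19 XOR 10 XOR 20 XOR 26 XOR 27 = 28.

28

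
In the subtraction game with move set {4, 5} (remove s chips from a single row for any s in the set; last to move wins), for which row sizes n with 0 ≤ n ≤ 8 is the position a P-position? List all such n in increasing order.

0, 1, 2, 3

Grundy values for subtraction set {4, 5}:
g(0) = mex{} = 0
g(1) = mex{} = 0
g(2) = mex{} = 0
g(3) = mex{} = 0
g(4) = mex{0} = 1
g(5) = mex{0} = 1
g(6) = mex{0} = 1
g(7) = mex{0} = 1
g(8) = mex{0,1} = 2
The P-positions (g = 0) in 0..8 are 0, 1, 2, 3.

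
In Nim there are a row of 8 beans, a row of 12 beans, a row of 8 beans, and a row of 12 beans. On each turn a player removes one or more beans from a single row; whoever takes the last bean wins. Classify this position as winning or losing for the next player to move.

Bitwise XOR of the heap sizes:
  1000  (8)
  1100  (12)
  1000  (8)
  1100  (12)
  ----
  0000  (0)
The nim-sum is 0, so this is a P-position: the player to move is in a losing position under optimal play.

Losing position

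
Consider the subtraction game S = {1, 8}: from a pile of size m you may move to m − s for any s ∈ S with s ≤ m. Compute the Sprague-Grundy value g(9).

Grundy values for subtraction set {1, 8}:
k:     0  1  2  3  4  5  6  7  8  9
g(k):  0  1  0  1  0  1  0  1  2  0
So g(9) = 0.

0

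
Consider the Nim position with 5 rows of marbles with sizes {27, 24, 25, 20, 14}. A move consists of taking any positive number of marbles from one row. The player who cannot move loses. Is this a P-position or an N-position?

P-position

Nim-sum: 27 ^ 24 ^ 25 ^ 20 ^ 14 = 0.
The nim-sum is 0, so this is a P-position: the player to move is in a losing position under optimal play.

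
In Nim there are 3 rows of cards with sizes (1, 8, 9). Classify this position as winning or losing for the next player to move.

Nim-sum: 1 XOR 8 XOR 9 = 0.
The nim-sum is 0, so this is a P-position: the player to move is in a losing position under optimal play.

Losing position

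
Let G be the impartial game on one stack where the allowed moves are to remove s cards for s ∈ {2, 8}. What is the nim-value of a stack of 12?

1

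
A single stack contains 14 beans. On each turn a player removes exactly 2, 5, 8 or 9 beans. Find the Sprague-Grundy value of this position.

0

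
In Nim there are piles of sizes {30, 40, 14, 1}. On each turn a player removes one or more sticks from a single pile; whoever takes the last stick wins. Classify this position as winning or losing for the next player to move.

Winning position

Write each in binary and XOR column by column:
  011110  (30)
  101000  (40)
  001110  (14)
  000001  (1)
  ------
  111001  (57)
The nim-sum is 57 ≠ 0, so this is an N-position: the player to move can win.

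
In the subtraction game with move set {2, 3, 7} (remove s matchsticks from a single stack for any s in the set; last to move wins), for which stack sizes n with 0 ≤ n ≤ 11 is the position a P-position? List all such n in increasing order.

0, 1, 5, 6, 10, 11

Grundy values for subtraction set {2, 3, 7}:
k:     0  1  2  3  4  5  6  7  8  9 10 11
g(k):  0  0  1  1  2  0  0  1  1  2  0  0
The P-positions (g = 0) in 0..11 are 0, 1, 5, 6, 10, 11.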